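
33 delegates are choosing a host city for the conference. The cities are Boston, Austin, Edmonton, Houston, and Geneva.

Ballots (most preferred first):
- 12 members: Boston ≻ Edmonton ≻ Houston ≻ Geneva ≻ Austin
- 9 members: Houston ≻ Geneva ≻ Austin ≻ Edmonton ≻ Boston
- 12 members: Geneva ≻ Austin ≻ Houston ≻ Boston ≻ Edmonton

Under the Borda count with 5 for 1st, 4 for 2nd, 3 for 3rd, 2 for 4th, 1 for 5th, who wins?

Boston: 12×5 + 9×1 + 12×2 = 93
Austin: 12×1 + 9×3 + 12×4 = 87
Edmonton: 12×4 + 9×2 + 12×1 = 78
Houston: 12×3 + 9×5 + 12×3 = 117
Geneva: 12×2 + 9×4 + 12×5 = 120

Geneva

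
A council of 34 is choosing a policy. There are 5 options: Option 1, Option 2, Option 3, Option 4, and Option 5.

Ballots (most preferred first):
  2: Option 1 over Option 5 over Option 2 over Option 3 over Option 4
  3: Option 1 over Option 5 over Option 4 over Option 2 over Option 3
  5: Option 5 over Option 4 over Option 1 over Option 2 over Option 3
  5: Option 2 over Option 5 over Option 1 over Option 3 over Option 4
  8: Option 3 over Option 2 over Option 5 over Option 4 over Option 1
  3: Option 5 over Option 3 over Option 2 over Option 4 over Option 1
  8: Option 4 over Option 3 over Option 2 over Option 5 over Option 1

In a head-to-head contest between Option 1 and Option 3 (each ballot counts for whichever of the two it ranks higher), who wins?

Option 3

Option 1 is ranked above Option 3 on 15 ballots; Option 3 above Option 1 on 19.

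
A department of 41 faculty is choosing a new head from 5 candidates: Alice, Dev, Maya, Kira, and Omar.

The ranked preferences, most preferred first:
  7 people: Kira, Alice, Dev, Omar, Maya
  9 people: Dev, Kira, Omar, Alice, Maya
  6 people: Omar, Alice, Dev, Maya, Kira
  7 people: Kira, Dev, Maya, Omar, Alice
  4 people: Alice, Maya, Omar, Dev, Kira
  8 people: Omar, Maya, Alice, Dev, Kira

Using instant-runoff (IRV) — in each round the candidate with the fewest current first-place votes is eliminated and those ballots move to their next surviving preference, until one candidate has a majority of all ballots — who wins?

Round 1: Alice 4, Dev 9, Maya 0, Kira 14, Omar 14. Maya eliminated.
Round 2: Alice 4, Dev 9, Kira 14, Omar 14. Alice eliminated.
Round 3: Dev 9, Kira 14, Omar 18. Dev eliminated.
Round 4: Kira 23, Omar 18. Kira has a majority (≥21).

Kira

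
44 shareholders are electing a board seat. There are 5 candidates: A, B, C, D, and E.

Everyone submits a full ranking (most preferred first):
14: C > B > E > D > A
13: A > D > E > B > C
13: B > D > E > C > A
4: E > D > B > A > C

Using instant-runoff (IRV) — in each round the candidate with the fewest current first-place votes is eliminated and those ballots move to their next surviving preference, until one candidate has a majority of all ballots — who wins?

Round 1: A 13, B 13, C 14, D 0, E 4. D eliminated.
Round 2: A 13, B 13, C 14, E 4. E eliminated.
Round 3: A 13, B 17, C 14. A eliminated.
Round 4: B 30, C 14. B has a majority (≥23).

B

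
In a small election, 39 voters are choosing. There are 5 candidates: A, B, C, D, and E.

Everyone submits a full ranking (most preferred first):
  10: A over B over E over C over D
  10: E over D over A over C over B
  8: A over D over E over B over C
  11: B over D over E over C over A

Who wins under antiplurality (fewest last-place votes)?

Last-place votes: A 11, B 10, C 8, D 10, E 0.

E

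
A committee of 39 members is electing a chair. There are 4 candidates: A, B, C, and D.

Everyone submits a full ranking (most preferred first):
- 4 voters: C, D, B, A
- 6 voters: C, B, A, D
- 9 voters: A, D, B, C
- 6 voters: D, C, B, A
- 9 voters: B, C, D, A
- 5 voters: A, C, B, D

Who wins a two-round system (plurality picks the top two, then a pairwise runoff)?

Round 1 first-place votes: A 14, B 9, C 10, D 6. A and C advance.
Runoff: A is ranked above C on 14 ballots, C above A on 25.

C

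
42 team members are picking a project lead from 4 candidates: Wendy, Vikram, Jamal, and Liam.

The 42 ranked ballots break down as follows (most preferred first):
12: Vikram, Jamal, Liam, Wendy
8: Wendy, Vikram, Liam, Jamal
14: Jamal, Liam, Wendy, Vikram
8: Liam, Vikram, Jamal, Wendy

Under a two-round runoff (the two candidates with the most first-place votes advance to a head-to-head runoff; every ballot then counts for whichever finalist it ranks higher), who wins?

Round 1 first-place votes: Wendy 8, Vikram 12, Jamal 14, Liam 8. Jamal and Vikram advance.
Runoff: Jamal is ranked above Vikram on 14 ballots, Vikram above Jamal on 28.

Vikram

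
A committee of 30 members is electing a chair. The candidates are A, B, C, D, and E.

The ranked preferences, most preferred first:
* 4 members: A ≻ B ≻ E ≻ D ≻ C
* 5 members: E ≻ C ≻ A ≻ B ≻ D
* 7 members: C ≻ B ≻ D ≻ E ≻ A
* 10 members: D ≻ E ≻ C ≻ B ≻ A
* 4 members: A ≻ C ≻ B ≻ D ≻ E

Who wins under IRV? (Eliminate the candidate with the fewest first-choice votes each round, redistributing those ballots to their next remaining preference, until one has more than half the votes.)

Round 1: A 8, B 0, C 7, D 10, E 5. B eliminated.
Round 2: A 8, C 7, D 10, E 5. E eliminated.
Round 3: A 8, C 12, D 10. A eliminated.
Round 4: C 16, D 14. C has a majority (≥16).

C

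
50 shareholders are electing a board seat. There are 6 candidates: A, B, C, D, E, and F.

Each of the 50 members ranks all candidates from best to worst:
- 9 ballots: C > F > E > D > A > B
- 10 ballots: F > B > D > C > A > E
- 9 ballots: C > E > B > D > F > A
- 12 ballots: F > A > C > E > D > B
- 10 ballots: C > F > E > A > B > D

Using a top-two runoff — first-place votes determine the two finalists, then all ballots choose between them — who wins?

C

Round 1 first-place votes: A 0, B 0, C 28, D 0, E 0, F 22. C and F advance.
Runoff: C is ranked above F on 28 ballots, F above C on 22.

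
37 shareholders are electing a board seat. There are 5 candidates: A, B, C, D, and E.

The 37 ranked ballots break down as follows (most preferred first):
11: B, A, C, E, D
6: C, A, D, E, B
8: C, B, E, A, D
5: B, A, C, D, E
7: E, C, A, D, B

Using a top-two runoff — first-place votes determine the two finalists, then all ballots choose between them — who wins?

Round 1 first-place votes: A 0, B 16, C 14, D 0, E 7. B and C advance.
Runoff: B is ranked above C on 16 ballots, C above B on 21.

C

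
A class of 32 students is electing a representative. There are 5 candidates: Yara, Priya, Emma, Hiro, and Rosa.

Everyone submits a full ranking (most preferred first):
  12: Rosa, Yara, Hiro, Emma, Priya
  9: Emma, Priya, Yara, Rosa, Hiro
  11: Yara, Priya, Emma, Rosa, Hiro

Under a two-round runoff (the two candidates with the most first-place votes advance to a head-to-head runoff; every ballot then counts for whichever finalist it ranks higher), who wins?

Round 1 first-place votes: Yara 11, Priya 0, Emma 9, Hiro 0, Rosa 12. Rosa and Yara advance.
Runoff: Rosa is ranked above Yara on 12 ballots, Yara above Rosa on 20.

Yara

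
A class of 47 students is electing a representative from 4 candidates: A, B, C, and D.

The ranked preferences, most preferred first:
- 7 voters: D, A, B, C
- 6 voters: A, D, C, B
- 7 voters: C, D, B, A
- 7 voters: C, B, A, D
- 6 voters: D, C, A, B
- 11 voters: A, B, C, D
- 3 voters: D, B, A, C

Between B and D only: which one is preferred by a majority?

B is ranked above D on 18 ballots; D above B on 29.

D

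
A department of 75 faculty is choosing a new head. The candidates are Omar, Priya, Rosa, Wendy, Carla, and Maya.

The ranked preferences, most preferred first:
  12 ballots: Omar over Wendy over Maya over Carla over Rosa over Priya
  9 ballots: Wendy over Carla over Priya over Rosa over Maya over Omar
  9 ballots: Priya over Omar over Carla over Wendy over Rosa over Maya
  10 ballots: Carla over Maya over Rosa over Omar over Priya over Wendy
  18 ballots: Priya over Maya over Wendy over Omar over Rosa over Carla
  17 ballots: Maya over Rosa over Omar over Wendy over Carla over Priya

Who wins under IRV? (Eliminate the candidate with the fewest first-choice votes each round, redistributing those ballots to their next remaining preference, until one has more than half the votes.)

Round 1: Omar 12, Priya 27, Rosa 0, Wendy 9, Carla 10, Maya 17. Rosa eliminated.
Round 2: Omar 12, Priya 27, Wendy 9, Carla 10, Maya 17. Wendy eliminated.
Round 3: Omar 12, Priya 27, Carla 19, Maya 17. Omar eliminated.
Round 4: Priya 27, Carla 19, Maya 29. Carla eliminated.
Round 5: Priya 36, Maya 39. Maya has a majority (≥38).

Maya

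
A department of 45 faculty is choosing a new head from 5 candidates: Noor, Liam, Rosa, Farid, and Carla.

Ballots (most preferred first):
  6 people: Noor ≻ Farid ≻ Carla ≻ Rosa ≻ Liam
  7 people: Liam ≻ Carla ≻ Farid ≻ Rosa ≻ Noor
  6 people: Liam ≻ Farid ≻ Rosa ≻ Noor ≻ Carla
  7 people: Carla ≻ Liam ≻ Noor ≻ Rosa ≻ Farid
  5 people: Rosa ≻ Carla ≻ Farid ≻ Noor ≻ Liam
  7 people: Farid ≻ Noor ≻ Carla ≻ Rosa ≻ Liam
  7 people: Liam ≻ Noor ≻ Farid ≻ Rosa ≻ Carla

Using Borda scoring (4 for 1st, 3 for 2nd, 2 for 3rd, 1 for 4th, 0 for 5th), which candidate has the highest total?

Farid

Noor: 6×4 + 7×0 + 6×1 + 7×2 + 5×1 + 7×3 + 7×3 = 91
Liam: 6×0 + 7×4 + 6×4 + 7×3 + 5×0 + 7×0 + 7×4 = 101
Rosa: 6×1 + 7×1 + 6×2 + 7×1 + 5×4 + 7×1 + 7×1 = 66
Farid: 6×3 + 7×2 + 6×3 + 7×0 + 5×2 + 7×4 + 7×2 = 102
Carla: 6×2 + 7×3 + 6×0 + 7×4 + 5×3 + 7×2 + 7×0 = 90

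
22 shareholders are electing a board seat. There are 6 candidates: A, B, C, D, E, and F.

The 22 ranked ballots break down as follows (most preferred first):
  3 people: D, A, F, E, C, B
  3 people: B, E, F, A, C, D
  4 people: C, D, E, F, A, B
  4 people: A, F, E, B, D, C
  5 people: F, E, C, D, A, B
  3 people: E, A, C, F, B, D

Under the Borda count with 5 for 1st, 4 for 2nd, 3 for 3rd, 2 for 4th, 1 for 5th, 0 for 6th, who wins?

A: 3×4 + 3×2 + 4×1 + 4×5 + 5×1 + 3×4 = 59
B: 3×0 + 3×5 + 4×0 + 4×2 + 5×0 + 3×1 = 26
C: 3×1 + 3×1 + 4×5 + 4×0 + 5×3 + 3×3 = 50
D: 3×5 + 3×0 + 4×4 + 4×1 + 5×2 + 3×0 = 45
E: 3×2 + 3×4 + 4×3 + 4×3 + 5×4 + 3×5 = 77
F: 3×3 + 3×3 + 4×2 + 4×4 + 5×5 + 3×2 = 73

E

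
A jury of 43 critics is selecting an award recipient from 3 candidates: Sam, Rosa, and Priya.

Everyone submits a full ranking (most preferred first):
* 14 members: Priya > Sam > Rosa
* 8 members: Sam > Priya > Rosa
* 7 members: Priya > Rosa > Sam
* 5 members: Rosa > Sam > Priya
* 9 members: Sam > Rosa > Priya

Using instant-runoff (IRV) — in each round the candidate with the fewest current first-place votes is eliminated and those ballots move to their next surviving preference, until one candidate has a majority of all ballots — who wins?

Sam

Round 1: Sam 17, Rosa 5, Priya 21. Rosa eliminated.
Round 2: Sam 22, Priya 21. Sam has a majority (≥22).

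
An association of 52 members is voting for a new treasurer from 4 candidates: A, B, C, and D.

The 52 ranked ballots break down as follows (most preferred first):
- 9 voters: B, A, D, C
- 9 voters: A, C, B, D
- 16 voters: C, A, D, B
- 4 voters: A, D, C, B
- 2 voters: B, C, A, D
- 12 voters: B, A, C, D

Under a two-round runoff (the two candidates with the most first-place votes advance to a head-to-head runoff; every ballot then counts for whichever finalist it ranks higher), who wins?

Round 1 first-place votes: A 13, B 23, C 16, D 0. B and C advance.
Runoff: B is ranked above C on 23 ballots, C above B on 29.

C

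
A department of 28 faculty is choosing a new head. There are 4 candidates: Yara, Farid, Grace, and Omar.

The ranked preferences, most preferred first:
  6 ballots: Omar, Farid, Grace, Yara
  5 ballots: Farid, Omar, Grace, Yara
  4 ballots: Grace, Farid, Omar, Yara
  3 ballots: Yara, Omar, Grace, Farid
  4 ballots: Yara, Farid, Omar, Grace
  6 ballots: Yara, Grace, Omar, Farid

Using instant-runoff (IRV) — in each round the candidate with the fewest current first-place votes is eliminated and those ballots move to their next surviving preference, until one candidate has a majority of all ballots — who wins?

Round 1: Yara 13, Farid 5, Grace 4, Omar 6. Grace eliminated.
Round 2: Yara 13, Farid 9, Omar 6. Omar eliminated.
Round 3: Yara 13, Farid 15. Farid has a majority (≥15).

Farid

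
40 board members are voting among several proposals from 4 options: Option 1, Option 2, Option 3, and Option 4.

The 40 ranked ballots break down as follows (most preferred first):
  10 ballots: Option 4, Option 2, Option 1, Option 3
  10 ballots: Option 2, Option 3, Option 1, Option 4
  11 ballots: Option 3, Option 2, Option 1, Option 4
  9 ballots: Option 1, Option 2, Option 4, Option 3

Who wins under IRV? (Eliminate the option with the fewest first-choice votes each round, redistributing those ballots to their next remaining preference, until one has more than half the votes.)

Option 2

Round 1: Option 1 9, Option 2 10, Option 3 11, Option 4 10. Option 1 eliminated.
Round 2: Option 2 19, Option 3 11, Option 4 10. Option 4 eliminated.
Round 3: Option 2 29, Option 3 11. Option 2 has a majority (≥21).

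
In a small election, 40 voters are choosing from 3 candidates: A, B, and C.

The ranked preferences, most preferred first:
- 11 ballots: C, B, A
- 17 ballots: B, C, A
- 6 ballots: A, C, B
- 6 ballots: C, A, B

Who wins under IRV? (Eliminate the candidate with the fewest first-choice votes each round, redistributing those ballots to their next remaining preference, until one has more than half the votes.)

C

Round 1: A 6, B 17, C 17. A eliminated.
Round 2: B 17, C 23. C has a majority (≥21).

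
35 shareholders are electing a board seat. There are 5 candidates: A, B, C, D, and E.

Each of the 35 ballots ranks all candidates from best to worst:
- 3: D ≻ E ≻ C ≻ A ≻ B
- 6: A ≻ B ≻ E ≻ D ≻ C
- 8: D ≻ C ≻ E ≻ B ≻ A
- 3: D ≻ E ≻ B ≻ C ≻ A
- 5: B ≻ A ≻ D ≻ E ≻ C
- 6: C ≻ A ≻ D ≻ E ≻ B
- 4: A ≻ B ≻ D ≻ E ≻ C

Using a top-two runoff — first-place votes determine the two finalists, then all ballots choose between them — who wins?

A

Round 1 first-place votes: A 10, B 5, C 6, D 14, E 0. D and A advance.
Runoff: D is ranked above A on 14 ballots, A above D on 21.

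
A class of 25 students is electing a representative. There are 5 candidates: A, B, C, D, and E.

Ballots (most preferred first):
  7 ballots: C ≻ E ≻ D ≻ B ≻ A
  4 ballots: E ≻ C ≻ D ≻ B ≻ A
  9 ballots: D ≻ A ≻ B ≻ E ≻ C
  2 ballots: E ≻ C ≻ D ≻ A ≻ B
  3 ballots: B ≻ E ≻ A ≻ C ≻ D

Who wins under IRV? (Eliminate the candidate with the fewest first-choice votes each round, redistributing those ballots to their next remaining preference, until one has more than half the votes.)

E

Round 1: A 0, B 3, C 7, D 9, E 6. A eliminated.
Round 2: B 3, C 7, D 9, E 6. B eliminated.
Round 3: C 7, D 9, E 9. C eliminated.
Round 4: D 9, E 16. E has a majority (≥13).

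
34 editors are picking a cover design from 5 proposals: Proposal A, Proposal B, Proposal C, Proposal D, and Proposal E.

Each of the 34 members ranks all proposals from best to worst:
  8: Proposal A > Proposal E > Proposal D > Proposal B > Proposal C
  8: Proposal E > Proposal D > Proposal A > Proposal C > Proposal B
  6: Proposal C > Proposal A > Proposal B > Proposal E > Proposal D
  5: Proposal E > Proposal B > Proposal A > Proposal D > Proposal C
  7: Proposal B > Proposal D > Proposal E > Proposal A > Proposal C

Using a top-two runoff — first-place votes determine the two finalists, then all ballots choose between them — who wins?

Round 1 first-place votes: Proposal A 8, Proposal B 7, Proposal C 6, Proposal D 0, Proposal E 13. Proposal E and Proposal A advance.
Runoff: Proposal E is ranked above Proposal A on 20 ballots, Proposal A above Proposal E on 14.

Proposal E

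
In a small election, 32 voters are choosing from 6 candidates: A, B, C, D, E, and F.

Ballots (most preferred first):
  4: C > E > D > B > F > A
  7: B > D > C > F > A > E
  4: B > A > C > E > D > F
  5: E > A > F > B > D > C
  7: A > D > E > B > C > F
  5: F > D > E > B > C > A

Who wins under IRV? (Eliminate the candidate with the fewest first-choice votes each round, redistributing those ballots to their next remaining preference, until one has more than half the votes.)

E

Round 1: A 7, B 11, C 4, D 0, E 5, F 5. D eliminated.
Round 2: A 7, B 11, C 4, E 5, F 5. C eliminated.
Round 3: A 7, B 11, E 9, F 5. F eliminated.
Round 4: A 7, B 11, E 14. A eliminated.
Round 5: B 11, E 21. E has a majority (≥17).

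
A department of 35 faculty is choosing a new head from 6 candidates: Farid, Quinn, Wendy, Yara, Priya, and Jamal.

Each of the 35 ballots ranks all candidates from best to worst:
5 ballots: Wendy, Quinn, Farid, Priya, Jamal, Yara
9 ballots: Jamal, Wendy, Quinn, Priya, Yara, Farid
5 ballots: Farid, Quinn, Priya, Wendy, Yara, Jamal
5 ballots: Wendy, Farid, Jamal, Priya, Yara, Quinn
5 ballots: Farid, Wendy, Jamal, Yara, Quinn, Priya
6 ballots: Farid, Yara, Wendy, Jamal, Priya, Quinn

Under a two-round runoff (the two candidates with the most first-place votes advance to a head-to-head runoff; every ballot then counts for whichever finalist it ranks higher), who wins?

Round 1 first-place votes: Farid 16, Quinn 0, Wendy 10, Yara 0, Priya 0, Jamal 9. Farid and Wendy advance.
Runoff: Farid is ranked above Wendy on 16 ballots, Wendy above Farid on 19.

Wendy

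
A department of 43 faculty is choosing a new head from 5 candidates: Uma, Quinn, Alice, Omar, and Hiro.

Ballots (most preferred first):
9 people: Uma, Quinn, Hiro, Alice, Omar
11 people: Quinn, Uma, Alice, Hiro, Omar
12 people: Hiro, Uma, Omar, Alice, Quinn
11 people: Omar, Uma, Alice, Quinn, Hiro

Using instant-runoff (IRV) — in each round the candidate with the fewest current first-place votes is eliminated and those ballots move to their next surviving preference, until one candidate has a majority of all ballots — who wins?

Quinn

Round 1: Uma 9, Quinn 11, Alice 0, Omar 11, Hiro 12. Alice eliminated.
Round 2: Uma 9, Quinn 11, Omar 11, Hiro 12. Uma eliminated.
Round 3: Quinn 20, Omar 11, Hiro 12. Omar eliminated.
Round 4: Quinn 31, Hiro 12. Quinn has a majority (≥22).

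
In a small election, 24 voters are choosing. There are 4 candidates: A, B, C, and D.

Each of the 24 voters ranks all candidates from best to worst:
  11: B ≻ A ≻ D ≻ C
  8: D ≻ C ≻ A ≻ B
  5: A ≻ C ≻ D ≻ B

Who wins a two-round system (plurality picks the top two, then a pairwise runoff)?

D

Round 1 first-place votes: A 5, B 11, C 0, D 8. B and D advance.
Runoff: B is ranked above D on 11 ballots, D above B on 13.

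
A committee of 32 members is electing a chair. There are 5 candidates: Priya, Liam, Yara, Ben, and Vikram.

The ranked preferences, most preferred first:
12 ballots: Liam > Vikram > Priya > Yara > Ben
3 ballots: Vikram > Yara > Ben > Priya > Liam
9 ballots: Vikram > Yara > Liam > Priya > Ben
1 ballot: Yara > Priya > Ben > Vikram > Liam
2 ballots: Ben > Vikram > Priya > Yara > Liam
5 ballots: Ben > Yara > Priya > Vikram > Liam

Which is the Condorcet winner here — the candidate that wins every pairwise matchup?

Vikram

Vikram vs Priya: 26–6
Vikram vs Liam: 20–12
Vikram vs Yara: 26–6
Vikram vs Ben: 24–8
Vikram beats every other candidate.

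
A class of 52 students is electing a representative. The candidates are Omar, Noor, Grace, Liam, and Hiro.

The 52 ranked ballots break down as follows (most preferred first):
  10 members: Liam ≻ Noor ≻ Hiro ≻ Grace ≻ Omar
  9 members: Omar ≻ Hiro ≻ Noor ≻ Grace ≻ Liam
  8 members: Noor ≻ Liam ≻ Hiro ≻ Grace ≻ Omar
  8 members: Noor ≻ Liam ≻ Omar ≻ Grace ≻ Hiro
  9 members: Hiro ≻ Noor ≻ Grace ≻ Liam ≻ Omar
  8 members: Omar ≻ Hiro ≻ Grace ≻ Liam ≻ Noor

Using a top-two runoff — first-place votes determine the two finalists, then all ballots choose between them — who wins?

Noor

Round 1 first-place votes: Omar 17, Noor 16, Grace 0, Liam 10, Hiro 9. Omar and Noor advance.
Runoff: Omar is ranked above Noor on 17 ballots, Noor above Omar on 35.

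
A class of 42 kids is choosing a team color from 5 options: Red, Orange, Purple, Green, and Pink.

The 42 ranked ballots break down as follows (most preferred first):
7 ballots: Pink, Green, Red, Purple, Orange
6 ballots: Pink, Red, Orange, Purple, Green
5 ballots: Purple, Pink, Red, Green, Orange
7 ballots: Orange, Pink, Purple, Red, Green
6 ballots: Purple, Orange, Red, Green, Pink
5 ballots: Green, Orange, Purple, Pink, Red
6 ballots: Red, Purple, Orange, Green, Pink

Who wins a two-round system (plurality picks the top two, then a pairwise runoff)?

Round 1 first-place votes: Red 6, Orange 7, Purple 11, Green 5, Pink 13. Pink and Purple advance.
Runoff: Pink is ranked above Purple on 20 ballots, Purple above Pink on 22.

Purple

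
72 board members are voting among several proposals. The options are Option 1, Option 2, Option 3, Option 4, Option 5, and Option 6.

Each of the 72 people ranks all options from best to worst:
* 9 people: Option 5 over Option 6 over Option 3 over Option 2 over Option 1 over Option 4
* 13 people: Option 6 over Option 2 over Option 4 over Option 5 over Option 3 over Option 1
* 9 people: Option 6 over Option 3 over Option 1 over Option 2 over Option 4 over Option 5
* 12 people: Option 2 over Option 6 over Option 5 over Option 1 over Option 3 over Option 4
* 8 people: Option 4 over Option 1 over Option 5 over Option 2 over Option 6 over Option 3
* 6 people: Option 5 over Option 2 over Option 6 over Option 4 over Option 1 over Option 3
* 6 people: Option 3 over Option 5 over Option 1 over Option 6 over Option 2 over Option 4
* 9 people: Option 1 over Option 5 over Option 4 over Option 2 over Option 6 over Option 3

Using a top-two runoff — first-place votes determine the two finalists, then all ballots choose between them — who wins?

Round 1 first-place votes: Option 1 9, Option 2 12, Option 3 6, Option 4 8, Option 5 15, Option 6 22. Option 6 and Option 5 advance.
Runoff: Option 6 is ranked above Option 5 on 34 ballots, Option 5 above Option 6 on 38.

Option 5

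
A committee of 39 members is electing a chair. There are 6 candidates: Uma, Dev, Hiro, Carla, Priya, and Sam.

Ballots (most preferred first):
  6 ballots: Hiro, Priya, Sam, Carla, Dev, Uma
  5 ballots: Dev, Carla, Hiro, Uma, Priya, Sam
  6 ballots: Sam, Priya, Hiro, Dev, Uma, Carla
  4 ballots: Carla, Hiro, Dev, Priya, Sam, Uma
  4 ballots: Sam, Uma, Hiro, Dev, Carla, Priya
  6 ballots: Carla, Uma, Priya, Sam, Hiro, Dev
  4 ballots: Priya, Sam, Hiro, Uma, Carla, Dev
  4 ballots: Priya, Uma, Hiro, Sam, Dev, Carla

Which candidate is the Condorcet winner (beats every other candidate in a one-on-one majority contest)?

Priya

Priya vs Uma: 24–15
Priya vs Dev: 26–13
Priya vs Hiro: 20–19
Priya vs Carla: 20–19
Priya vs Sam: 29–10
Priya beats every other candidate.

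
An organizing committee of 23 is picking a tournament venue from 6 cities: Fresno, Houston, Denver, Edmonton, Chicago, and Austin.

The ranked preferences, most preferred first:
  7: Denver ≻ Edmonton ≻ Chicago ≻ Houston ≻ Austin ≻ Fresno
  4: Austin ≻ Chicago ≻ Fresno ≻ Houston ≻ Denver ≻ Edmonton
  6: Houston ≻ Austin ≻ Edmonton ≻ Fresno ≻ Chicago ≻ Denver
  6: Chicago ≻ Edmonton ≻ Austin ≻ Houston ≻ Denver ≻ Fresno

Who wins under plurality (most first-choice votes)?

First-place votes: Fresno 0, Houston 6, Denver 7, Edmonton 0, Chicago 6, Austin 4.

Denver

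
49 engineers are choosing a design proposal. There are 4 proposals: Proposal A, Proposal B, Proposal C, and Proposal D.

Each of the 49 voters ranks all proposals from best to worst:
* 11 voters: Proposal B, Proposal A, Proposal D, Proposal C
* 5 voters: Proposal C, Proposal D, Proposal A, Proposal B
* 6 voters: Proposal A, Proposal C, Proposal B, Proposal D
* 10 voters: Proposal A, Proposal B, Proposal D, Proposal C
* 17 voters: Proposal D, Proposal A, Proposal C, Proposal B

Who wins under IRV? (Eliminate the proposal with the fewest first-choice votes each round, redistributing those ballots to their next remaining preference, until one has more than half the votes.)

Proposal A

Round 1: Proposal A 16, Proposal B 11, Proposal C 5, Proposal D 17. Proposal C eliminated.
Round 2: Proposal A 16, Proposal B 11, Proposal D 22. Proposal B eliminated.
Round 3: Proposal A 27, Proposal D 22. Proposal A has a majority (≥25).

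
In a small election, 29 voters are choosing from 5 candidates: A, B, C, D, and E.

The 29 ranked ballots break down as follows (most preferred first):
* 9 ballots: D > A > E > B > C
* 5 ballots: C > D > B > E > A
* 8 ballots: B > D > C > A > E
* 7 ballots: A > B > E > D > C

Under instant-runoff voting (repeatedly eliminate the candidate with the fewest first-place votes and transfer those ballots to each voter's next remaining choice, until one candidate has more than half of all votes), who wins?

B

Round 1: A 7, B 8, C 5, D 9, E 0. E eliminated.
Round 2: A 7, B 8, C 5, D 9. C eliminated.
Round 3: A 7, B 8, D 14. A eliminated.
Round 4: B 15, D 14. B has a majority (≥15).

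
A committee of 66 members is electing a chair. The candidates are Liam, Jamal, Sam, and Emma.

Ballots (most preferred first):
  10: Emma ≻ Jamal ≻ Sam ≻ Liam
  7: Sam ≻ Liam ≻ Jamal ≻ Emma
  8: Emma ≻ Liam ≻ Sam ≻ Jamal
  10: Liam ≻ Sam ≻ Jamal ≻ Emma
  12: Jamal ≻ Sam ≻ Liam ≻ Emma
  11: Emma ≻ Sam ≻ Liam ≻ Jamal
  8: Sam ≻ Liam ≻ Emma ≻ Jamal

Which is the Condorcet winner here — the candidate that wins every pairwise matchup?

Sam

Sam vs Liam: 48–18
Sam vs Jamal: 44–22
Sam vs Emma: 37–29
Sam beats every other candidate.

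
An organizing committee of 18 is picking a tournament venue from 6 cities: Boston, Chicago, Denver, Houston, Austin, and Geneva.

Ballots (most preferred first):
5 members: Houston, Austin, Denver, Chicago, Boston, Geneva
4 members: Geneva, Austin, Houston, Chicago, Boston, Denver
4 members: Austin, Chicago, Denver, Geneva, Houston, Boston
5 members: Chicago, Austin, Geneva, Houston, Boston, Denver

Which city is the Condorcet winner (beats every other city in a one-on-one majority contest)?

Austin vs Boston: 18–0
Austin vs Chicago: 13–5
Austin vs Denver: 18–0
Austin vs Houston: 13–5
Austin vs Geneva: 14–4
Austin beats every other city.

Austin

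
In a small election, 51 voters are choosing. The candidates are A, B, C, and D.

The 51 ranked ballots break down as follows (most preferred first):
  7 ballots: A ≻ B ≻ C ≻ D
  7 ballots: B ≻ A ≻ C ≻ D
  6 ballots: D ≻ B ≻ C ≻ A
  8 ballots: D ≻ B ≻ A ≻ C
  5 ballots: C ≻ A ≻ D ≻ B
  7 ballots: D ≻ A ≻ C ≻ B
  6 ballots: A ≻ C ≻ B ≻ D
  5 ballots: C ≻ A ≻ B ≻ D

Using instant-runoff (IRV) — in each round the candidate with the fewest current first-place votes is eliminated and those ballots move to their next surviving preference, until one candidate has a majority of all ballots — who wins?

A

Round 1: A 13, B 7, C 10, D 21. B eliminated.
Round 2: A 20, C 10, D 21. C eliminated.
Round 3: A 30, D 21. A has a majority (≥26).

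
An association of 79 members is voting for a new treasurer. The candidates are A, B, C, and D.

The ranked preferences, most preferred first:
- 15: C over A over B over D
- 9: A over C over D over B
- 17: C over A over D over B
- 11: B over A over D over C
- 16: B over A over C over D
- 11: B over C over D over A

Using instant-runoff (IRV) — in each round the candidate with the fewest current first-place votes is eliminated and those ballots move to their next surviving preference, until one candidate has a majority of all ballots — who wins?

C

Round 1: A 9, B 38, C 32, D 0. D eliminated.
Round 2: A 9, B 38, C 32. A eliminated.
Round 3: B 38, C 41. C has a majority (≥40).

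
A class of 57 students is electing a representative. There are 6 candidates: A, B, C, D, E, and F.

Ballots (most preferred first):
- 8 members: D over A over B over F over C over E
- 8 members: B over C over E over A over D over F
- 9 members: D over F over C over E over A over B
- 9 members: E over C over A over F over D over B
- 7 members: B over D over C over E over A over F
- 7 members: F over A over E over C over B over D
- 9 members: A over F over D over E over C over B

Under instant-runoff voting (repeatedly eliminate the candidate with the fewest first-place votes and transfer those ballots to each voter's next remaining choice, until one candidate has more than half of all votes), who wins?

A

Round 1: A 9, B 15, C 0, D 17, E 9, F 7. C eliminated.
Round 2: A 9, B 15, D 17, E 9, F 7. F eliminated.
Round 3: A 16, B 15, D 17, E 9. E eliminated.
Round 4: A 25, B 15, D 17. B eliminated.
Round 5: A 33, D 24. A has a majority (≥29).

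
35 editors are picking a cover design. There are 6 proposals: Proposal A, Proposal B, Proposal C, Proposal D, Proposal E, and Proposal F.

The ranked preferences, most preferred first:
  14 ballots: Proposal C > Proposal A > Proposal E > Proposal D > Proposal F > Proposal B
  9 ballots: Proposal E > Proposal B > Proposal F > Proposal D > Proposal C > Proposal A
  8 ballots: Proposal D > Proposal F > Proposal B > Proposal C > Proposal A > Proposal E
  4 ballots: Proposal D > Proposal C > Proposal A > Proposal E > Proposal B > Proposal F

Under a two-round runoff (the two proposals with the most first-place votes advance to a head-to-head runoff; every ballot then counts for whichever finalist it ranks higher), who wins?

Round 1 first-place votes: Proposal A 0, Proposal B 0, Proposal C 14, Proposal D 12, Proposal E 9, Proposal F 0. Proposal C and Proposal D advance.
Runoff: Proposal C is ranked above Proposal D on 14 ballots, Proposal D above Proposal C on 21.

Proposal D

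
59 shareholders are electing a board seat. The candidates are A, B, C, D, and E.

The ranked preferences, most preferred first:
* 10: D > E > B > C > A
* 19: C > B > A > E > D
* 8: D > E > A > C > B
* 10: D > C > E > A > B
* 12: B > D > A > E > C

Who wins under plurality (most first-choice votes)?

First-place votes: A 0, B 12, C 19, D 28, E 0.

D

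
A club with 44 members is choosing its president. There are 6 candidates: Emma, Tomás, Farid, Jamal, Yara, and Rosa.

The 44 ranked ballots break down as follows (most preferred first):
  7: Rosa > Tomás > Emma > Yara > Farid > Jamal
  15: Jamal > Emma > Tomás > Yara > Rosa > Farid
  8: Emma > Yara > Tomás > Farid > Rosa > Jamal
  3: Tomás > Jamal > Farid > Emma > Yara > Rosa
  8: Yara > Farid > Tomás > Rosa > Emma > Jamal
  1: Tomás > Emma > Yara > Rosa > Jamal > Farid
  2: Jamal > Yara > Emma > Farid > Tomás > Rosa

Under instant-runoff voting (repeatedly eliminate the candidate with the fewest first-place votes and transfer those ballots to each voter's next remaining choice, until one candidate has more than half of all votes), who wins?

Emma

Round 1: Emma 8, Tomás 4, Farid 0, Jamal 17, Yara 8, Rosa 7. Farid eliminated.
Round 2: Emma 8, Tomás 4, Jamal 17, Yara 8, Rosa 7. Tomás eliminated.
Round 3: Emma 9, Jamal 20, Yara 8, Rosa 7. Rosa eliminated.
Round 4: Emma 16, Jamal 20, Yara 8. Yara eliminated.
Round 5: Emma 24, Jamal 20. Emma has a majority (≥23).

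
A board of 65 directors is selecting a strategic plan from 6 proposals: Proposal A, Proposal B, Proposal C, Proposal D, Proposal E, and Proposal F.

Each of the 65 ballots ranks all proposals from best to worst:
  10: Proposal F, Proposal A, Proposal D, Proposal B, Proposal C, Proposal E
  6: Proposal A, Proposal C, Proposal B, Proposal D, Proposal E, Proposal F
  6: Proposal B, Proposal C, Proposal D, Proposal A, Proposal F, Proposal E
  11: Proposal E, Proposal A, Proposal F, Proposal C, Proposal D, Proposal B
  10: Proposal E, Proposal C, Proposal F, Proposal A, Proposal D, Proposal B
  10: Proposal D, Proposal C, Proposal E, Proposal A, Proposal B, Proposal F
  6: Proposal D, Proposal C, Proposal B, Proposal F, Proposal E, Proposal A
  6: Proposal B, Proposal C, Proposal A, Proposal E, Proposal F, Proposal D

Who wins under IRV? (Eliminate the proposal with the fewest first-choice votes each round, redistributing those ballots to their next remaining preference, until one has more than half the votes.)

Round 1: Proposal A 6, Proposal B 12, Proposal C 0, Proposal D 16, Proposal E 21, Proposal F 10. Proposal C eliminated.
Round 2: Proposal A 6, Proposal B 12, Proposal D 16, Proposal E 21, Proposal F 10. Proposal A eliminated.
Round 3: Proposal B 18, Proposal D 16, Proposal E 21, Proposal F 10. Proposal F eliminated.
Round 4: Proposal B 18, Proposal D 26, Proposal E 21. Proposal B eliminated.
Round 5: Proposal D 38, Proposal E 27. Proposal D has a majority (≥33).

Proposal D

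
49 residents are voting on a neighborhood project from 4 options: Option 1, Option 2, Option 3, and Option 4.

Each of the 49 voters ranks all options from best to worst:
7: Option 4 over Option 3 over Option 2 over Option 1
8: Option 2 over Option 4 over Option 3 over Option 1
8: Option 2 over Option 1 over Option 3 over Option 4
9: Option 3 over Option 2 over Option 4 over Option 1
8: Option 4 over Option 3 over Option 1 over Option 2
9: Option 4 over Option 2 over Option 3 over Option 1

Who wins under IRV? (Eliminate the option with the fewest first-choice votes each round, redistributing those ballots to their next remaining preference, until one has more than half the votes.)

Option 2

Round 1: Option 1 0, Option 2 16, Option 3 9, Option 4 24. Option 1 eliminated.
Round 2: Option 2 16, Option 3 9, Option 4 24. Option 3 eliminated.
Round 3: Option 2 25, Option 4 24. Option 2 has a majority (≥25).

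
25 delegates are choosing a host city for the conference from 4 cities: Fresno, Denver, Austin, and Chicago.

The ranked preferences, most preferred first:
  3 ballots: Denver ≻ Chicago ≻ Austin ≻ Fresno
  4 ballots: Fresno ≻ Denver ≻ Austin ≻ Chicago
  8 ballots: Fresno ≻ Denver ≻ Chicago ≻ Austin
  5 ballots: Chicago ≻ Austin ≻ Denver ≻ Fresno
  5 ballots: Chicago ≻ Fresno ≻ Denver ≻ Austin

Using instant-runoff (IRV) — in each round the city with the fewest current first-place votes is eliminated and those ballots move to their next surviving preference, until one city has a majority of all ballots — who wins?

Round 1: Fresno 12, Denver 3, Austin 0, Chicago 10. Austin eliminated.
Round 2: Fresno 12, Denver 3, Chicago 10. Denver eliminated.
Round 3: Fresno 12, Chicago 13. Chicago has a majority (≥13).

Chicago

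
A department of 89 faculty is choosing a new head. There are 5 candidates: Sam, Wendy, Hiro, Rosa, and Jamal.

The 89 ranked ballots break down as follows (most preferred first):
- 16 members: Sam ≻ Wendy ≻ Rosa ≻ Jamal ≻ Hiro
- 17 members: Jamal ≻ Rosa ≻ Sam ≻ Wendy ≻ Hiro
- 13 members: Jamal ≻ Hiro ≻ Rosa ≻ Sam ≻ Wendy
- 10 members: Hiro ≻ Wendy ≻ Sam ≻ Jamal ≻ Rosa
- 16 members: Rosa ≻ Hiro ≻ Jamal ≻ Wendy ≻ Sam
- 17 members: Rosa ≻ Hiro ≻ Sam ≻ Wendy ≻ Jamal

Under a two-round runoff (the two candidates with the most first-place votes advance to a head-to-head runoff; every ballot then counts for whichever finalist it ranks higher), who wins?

Round 1 first-place votes: Sam 16, Wendy 0, Hiro 10, Rosa 33, Jamal 30. Rosa and Jamal advance.
Runoff: Rosa is ranked above Jamal on 49 ballots, Jamal above Rosa on 40.

Rosa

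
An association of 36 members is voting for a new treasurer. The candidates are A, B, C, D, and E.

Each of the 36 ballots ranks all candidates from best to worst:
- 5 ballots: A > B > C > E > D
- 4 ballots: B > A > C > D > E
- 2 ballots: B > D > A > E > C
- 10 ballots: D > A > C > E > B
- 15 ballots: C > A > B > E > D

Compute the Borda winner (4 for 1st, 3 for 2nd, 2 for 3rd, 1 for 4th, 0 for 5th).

A: 5×4 + 4×3 + 2×2 + 10×3 + 15×3 = 111
B: 5×3 + 4×4 + 2×4 + 10×0 + 15×2 = 69
C: 5×2 + 4×2 + 2×0 + 10×2 + 15×4 = 98
D: 5×0 + 4×1 + 2×3 + 10×4 + 15×0 = 50
E: 5×1 + 4×0 + 2×1 + 10×1 + 15×1 = 32

A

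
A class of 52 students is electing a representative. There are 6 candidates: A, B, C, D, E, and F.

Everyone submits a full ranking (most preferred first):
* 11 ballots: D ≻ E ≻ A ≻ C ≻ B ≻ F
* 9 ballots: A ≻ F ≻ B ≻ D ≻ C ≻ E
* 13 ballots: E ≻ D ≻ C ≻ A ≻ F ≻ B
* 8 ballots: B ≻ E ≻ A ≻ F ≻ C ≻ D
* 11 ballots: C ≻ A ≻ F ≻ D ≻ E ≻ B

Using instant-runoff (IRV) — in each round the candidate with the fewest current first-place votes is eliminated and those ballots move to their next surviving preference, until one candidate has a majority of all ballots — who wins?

Round 1: A 9, B 8, C 11, D 11, E 13, F 0. F eliminated.
Round 2: A 9, B 8, C 11, D 11, E 13. B eliminated.
Round 3: A 9, C 11, D 11, E 21. A eliminated.
Round 4: C 11, D 20, E 21. C eliminated.
Round 5: D 31, E 21. D has a majority (≥27).

D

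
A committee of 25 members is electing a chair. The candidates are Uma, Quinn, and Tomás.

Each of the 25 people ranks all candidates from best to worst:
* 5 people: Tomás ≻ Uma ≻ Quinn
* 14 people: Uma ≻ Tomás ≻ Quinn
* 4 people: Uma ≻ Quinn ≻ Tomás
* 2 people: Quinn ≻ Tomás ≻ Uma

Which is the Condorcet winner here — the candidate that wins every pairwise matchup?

Uma

Uma vs Quinn: 23–2
Uma vs Tomás: 18–7
Uma beats every other candidate.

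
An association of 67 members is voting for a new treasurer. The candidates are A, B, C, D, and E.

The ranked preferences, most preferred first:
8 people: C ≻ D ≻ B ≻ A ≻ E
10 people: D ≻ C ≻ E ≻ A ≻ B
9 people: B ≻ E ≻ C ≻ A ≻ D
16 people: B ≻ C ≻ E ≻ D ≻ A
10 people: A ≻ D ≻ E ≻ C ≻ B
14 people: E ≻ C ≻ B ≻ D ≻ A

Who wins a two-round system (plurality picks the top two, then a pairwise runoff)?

Round 1 first-place votes: A 10, B 25, C 8, D 10, E 14. B and E advance.
Runoff: B is ranked above E on 33 ballots, E above B on 34.

E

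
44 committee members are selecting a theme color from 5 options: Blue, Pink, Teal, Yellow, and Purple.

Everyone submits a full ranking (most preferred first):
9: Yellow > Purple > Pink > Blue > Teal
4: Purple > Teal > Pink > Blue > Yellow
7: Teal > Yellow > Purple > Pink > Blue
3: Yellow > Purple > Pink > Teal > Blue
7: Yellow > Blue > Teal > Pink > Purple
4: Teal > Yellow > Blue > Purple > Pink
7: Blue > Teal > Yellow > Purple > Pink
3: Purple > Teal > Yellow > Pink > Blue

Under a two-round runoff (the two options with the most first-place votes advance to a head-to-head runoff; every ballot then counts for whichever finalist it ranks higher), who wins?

Teal

Round 1 first-place votes: Blue 7, Pink 0, Teal 11, Yellow 19, Purple 7. Yellow and Teal advance.
Runoff: Yellow is ranked above Teal on 19 ballots, Teal above Yellow on 25.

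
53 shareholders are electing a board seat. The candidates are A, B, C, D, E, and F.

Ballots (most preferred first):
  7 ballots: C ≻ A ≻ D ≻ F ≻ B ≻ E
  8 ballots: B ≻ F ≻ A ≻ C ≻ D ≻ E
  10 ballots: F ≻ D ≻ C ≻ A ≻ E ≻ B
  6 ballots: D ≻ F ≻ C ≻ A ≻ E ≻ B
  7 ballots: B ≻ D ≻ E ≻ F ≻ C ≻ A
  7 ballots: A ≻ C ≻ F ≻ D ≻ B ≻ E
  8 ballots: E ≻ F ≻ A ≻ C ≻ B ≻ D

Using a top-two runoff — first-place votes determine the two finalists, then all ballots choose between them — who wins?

Round 1 first-place votes: A 7, B 15, C 7, D 6, E 8, F 10. B and F advance.
Runoff: B is ranked above F on 15 ballots, F above B on 38.

F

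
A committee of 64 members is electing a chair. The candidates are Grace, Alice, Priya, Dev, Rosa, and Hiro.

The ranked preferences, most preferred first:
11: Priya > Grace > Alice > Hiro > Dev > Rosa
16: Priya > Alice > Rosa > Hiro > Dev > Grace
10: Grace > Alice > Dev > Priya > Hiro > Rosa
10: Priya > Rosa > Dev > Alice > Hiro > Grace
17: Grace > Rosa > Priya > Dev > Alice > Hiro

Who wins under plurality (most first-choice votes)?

Priya

First-place votes: Grace 27, Alice 0, Priya 37, Dev 0, Rosa 0, Hiro 0.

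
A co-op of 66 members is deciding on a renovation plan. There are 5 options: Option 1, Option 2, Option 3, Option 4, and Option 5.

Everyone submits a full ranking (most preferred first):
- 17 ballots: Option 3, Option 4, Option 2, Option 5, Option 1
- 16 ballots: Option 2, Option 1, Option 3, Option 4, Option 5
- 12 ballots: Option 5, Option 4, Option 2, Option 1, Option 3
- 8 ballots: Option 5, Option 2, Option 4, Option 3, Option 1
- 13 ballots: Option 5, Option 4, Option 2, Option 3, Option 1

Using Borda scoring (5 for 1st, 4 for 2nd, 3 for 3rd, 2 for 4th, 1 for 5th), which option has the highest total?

Option 1: 17×1 + 16×4 + 12×2 + 8×1 + 13×1 = 126
Option 2: 17×3 + 16×5 + 12×3 + 8×4 + 13×3 = 238
Option 3: 17×5 + 16×3 + 12×1 + 8×2 + 13×2 = 187
Option 4: 17×4 + 16×2 + 12×4 + 8×3 + 13×4 = 224
Option 5: 17×2 + 16×1 + 12×5 + 8×5 + 13×5 = 215

Option 2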